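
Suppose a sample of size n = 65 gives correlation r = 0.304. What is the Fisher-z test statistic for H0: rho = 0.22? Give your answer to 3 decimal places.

Fisher z: atanh(0.304) = 0.313921, atanh(0.22) = 0.223656
z = (z_r − z_0)·√(n−3) = (0.313921 − 0.223656)·√62 = 0.090265 · 7.874008 = 0.711

0.711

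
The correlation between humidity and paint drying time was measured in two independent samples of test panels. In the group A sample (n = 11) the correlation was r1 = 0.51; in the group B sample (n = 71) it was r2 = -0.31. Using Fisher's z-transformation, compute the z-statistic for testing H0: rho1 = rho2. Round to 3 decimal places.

Fisher z-transforms: z1 = atanh(0.51) = 0.562730, z2 = atanh(-0.31) = -0.320545; difference d = 0.883275
Var(d) = 1/8 + 1/68 = 0.1250000 + 0.0147059 = 0.1397059
z = d/√Var(d) = 0.883275 / √0.1397059 = 0.883275 / 0.373773 = 2.363

2.363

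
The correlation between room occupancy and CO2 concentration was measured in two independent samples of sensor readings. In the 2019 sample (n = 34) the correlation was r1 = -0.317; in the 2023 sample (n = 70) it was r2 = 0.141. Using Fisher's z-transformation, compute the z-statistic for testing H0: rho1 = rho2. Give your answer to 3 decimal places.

Fisher z-transforms: z1 = atanh(-0.317) = -0.328308, z2 = atanh(0.141) = 0.141946; difference d = -0.470254
Var(d) = 1/31 + 1/67 = 0.0322581 + 0.0149254 = 0.0471835
z = d/√Var(d) = -0.470254 / √0.0471835 = -0.470254 / 0.217218 = -2.165

-2.165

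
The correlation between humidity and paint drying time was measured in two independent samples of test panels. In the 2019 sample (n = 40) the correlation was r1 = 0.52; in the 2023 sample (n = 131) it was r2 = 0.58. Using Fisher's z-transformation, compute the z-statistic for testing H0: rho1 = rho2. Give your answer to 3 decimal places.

-0.461

Fisher z-transforms: z1 = atanh(0.52) = 0.576340, z2 = atanh(0.58) = 0.662463; difference d = -0.086123
Var(d) = 1/37 + 1/128 = 0.0270270 + 0.0078125 = 0.0348395
z = d/√Var(d) = -0.086123 / √0.0348395 = -0.086123 / 0.186653 = -0.461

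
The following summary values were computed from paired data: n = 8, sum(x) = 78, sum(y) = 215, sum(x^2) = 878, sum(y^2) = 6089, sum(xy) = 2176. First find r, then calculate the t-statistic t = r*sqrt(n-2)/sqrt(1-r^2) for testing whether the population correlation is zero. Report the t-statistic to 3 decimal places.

Numerator: nΣxy − (Σx)(Σy) = 8·2176 − (78)(215) = 638
Denominator: √[(nΣx²−(Σx)²)(nΣy²−(Σy)²)]
  nΣx²−(Σx)² = 8·878 − 6084 = 940;  nΣy²−(Σy)² = 8·6089 − 46225 = 2487
  √(940·2487) = √2337780 = 1528.9801
r = 638 / 1528.9801 = 0.4173
t = r·√(n−2)/√(1−r²) = 0.4173·√6 / √(1−0.174139) = 1.022172 / 0.908769 = 1.125

1.125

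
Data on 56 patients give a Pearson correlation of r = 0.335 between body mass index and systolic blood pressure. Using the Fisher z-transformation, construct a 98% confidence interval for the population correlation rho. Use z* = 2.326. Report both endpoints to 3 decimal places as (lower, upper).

z_r = atanh(0.335) = 0.348450;  SE = 1/√(n−3) = 1/√53 = 0.137361
z-limits: 0.348450 ± 2.326·0.137361 = 0.348450 ± 0.319502 = [0.028948, 0.667952]
ρ-limits: (tanh 0.028948, tanh 0.667952) = (0.029, 0.584)

(0.029, 0.584)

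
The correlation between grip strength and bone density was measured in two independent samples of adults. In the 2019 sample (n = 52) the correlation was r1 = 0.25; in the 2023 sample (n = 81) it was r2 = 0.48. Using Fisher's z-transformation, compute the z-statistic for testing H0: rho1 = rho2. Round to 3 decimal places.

-1.468

Fisher z-transforms: z1 = atanh(0.25) = 0.255413, z2 = atanh(0.48) = 0.522984; difference d = -0.267571
Var(d) = 1/49 + 1/78 = 0.0204082 + 0.0128205 = 0.0332287
z = d/√Var(d) = -0.267571 / √0.0332287 = -0.267571 / 0.182287 = -1.468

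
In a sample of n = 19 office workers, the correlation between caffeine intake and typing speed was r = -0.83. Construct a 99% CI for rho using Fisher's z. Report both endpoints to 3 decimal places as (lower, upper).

z_r = atanh(-0.83) = -1.188136;  SE = 1/√(n−3) = 1/√16 = 0.250000
z-limits: -1.188136 ± 2.576·0.250000 = -1.188136 ± 0.644000 = [-1.832136, -0.544136]
ρ-limits: (tanh -1.832136, tanh -0.544136) = (-0.950, -0.496)

(-0.950, -0.496)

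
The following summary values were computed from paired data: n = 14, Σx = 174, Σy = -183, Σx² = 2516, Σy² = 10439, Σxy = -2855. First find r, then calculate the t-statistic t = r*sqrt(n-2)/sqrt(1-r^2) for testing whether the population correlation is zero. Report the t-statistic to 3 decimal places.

-1.270

S_xy = nΣxy − ΣxΣy = 14·(-2855) − 174·(-183) = -39970 − (-31842) = -8128
S_xx = nΣx² − (Σx)² = 14·2516 − 174² = 35224 − 30276 = 4948
S_yy = nΣy² − (Σy)² = 14·10439 − (-183)² = 146146 − 33489 = 112657
r = S_xy / √(S_xx·S_yy) = -8128 / √(4948·112657) = -8128 / √557426836 = -8128 / 23609.8885 = -0.3443
t = r·√(n−2)/√(1−r²) = -0.3443·√12 / √(1−0.118542) = -1.192690 / 0.938860 = -1.270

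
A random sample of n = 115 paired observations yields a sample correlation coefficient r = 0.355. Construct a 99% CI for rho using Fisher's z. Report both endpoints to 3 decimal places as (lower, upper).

z_r = atanh(0.355) = 0.371153;  SE = 1/√(n−3) = 1/√112 = 0.094491
z-limits: 0.371153 ± 2.576·0.094491 = 0.371153 ± 0.243409 = [0.127744, 0.614562]
ρ-limits: (tanh 0.127744, tanh 0.614562) = (0.127, 0.547)

(0.127, 0.547)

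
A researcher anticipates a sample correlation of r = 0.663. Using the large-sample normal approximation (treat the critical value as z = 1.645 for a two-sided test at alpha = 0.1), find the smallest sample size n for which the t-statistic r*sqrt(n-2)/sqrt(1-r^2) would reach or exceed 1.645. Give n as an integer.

r√(n−2)/√(1−r²) ≥ 1.645  ⇔  n−2 ≥ (1.645)²·(1−r²)/r²
(1−r²)/r² = (1−0.439569)/0.439569 = 1.2750
n ≥ 2 + 2.706025·1.2750 = 2 + 3.4502 = 5.4502
⌈5.4502⌉ = 6

6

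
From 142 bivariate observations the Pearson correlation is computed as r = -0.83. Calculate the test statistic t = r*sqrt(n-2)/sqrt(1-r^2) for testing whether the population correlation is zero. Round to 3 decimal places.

t = r·√(n−2) / √(1−r²) with r = -0.83, n = 142
  = -0.83·√140 / √(1 − 0.6889)
  = -0.83·11.832160 / 0.557763
  = -9.820693 / 0.557763 = -17.607

-17.607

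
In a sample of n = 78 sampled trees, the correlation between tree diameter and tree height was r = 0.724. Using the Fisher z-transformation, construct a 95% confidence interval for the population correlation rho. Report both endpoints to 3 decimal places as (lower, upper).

(0.598, 0.815)

z_r = atanh(0.724) = 0.916001;  SE = 1/√(n−3) = 1/√75 = 0.115470
z-limits: 0.916001 ± 1.960·0.115470 = 0.916001 ± 0.226321 = [0.689680, 1.142322]
ρ-limits: (tanh 0.689680, tanh 1.142322) = (0.598, 0.815)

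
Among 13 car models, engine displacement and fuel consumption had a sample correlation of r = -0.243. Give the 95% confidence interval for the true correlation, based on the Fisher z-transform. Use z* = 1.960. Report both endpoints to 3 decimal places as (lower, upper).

z_r = atanh(-0.243) = -0.247960;  SE = 1/√(n−3) = 1/√10 = 0.316228
z-limits: -0.247960 ± 1.960·0.316228 = -0.247960 ± 0.619807 = [-0.867767, 0.371847]
ρ-limits: (tanh -0.867767, tanh 0.371847) = (-0.700, 0.356)

(-0.700, 0.356)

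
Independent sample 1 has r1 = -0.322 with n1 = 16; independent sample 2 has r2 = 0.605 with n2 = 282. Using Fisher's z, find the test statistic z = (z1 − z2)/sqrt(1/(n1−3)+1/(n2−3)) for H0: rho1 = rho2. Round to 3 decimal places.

Fisher z-transforms: z1 = atanh(-0.322) = -0.333877, z2 = atanh(0.605) = 0.700997; difference d = -1.034874
Var(d) = 1/13 + 1/279 = 0.0769231 + 0.0035842 = 0.0805073
z = d/√Var(d) = -1.034874 / √0.0805073 = -1.034874 / 0.283738 = -3.647

-3.647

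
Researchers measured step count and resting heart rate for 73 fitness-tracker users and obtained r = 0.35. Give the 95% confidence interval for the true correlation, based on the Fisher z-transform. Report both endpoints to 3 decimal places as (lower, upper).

z_r = atanh(0.35) = 0.365444;  SE = 1/√(n−3) = 1/√70 = 0.119523
z-limits: 0.365444 ± 1.960·0.119523 = 0.365444 ± 0.234265 = [0.131179, 0.599709]
ρ-limits: (tanh 0.131179, tanh 0.599709) = (0.130, 0.537)

(0.130, 0.537)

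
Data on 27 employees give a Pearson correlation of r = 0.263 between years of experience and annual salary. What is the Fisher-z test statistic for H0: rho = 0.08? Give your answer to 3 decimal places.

Fisher z: atanh(0.263) = 0.269329, atanh(0.08) = 0.080171
z = (z_r − z_0)·√(n−3) = (0.269329 − 0.080171)·√24 = 0.189158 · 4.898979 = 0.927

0.927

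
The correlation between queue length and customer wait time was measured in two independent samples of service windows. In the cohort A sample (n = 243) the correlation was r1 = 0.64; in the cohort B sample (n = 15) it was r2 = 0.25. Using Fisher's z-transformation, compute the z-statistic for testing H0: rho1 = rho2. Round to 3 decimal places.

1.700

Fisher z-transforms: z1 = atanh(0.64) = 0.758174, z2 = atanh(0.25) = 0.255413; difference d = 0.502761
Var(d) = 1/240 + 1/12 = 0.0041667 + 0.0833333 = 0.0875000
z = d/√Var(d) = 0.502761 / √0.0875000 = 0.502761 / 0.295804 = 1.700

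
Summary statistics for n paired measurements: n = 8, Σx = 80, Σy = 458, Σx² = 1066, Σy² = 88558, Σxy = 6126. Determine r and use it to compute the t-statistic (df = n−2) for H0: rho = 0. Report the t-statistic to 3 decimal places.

1.005

S_xy = nΣxy − ΣxΣy = 8·6126 − 80·458 = 49008 − 36640 = 12368
S_xx = nΣx² − (Σx)² = 8·1066 − 80² = 8528 − 6400 = 2128
S_yy = nΣy² − (Σy)² = 8·88558 − 458² = 708464 − 209764 = 498700
r = S_xy / √(S_xx·S_yy) = 12368 / √(2128·498700) = 12368 / √1061233600 = 12368 / 32576.5805 = 0.3797
t = r·√(n−2)/√(1−r²) = 0.3797·√6 / √(1−0.144172) = 0.930071 / 0.925110 = 1.005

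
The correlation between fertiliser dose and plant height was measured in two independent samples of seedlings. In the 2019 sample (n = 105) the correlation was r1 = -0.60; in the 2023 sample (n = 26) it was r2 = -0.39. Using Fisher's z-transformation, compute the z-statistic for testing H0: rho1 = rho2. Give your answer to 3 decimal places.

Fisher z-transforms: z1 = atanh(-0.60) = -0.693147, z2 = atanh(-0.39) = -0.411800; difference d = -0.281347
Var(d) = 1/102 + 1/23 = 0.0098039 + 0.0434783 = 0.0532822
z = d/√Var(d) = -0.281347 / √0.0532822 = -0.281347 / 0.230829 = -1.219

-1.219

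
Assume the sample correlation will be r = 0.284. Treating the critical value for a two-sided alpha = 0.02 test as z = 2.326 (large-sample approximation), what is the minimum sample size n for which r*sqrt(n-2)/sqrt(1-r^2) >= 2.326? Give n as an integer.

64

Need r·√(n−2)/√(1−r²) ≥ 2.326
√(n−2) ≥ 2.326·√(1−0.080656) / 0.284 = 2.326·0.958824 / 0.284 = 7.8529
n−2 ≥ 61.6680  ⇒  n ≥ 63.6680
Smallest integer n = 64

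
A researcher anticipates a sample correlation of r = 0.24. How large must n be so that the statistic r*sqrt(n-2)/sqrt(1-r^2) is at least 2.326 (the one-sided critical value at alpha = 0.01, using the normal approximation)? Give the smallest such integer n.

91

Need r·√(n−2)/√(1−r²) ≥ 2.326
√(n−2) ≥ 2.326·√(1−0.0576) / 0.24 = 2.326·0.970773 / 0.24 = 9.4084
n−2 ≥ 88.5180  ⇒  n ≥ 90.5180
Smallest integer n = 91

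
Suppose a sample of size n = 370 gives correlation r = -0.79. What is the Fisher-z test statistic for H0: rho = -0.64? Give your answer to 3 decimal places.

z_r = atanh(-0.79) = -1.071432,  z_0 = atanh(-0.64) = -0.758174
SE = 1/√(n−3) = 1/√367 = 0.052200
z = (z_r − z_0)/SE = (-1.071432 − (-0.758174)) / 0.052200 = -0.313258 / 0.052200 = -6.001

-6.001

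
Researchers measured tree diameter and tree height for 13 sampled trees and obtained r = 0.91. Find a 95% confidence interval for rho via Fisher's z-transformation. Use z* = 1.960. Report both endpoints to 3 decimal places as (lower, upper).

Fisher z: z_r = atanh(r) = ½·ln((1+0.91)/(1−0.91)) = 1.527524
SE(z) = 1/√(n−3) = 1/√10 = 0.316228
95% ⇒ z* = 1.960; margin = 1.960·0.316228 = 0.619807
CI on z-scale: (0.907717, 2.147331)
Back-transform: tanh(0.907717) = 0.720035, tanh(2.147331) = 0.973085

(0.720, 0.973)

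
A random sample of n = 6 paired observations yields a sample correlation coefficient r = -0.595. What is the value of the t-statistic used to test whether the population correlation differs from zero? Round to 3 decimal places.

-1.481

1 − r² = 1 − 0.354025 = 0.645975;  √(1−r²) = 0.803726
√(n−2) = √4 = 2.000000
t = r·√(n−2)/√(1−r²) = -0.595 · 2.000000 / 0.803726 = -1.481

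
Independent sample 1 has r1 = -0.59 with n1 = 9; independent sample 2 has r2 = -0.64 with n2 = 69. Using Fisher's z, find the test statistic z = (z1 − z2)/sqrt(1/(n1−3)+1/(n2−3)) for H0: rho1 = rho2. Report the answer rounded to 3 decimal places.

0.189

Fisher z-transforms: z1 = atanh(-0.59) = -0.677666, z2 = atanh(-0.64) = -0.758174; difference d = 0.080508
Var(d) = 1/6 + 1/66 = 0.1666667 + 0.0151515 = 0.1818182
z = d/√Var(d) = 0.080508 / √0.1818182 = 0.080508 / 0.426401 = 0.189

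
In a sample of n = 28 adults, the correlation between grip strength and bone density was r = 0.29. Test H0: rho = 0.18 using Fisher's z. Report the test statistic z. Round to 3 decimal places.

0.583

z_r = atanh(0.29) = 0.298566,  z_0 = atanh(0.18) = 0.181983
SE = 1/√(n−3) = 1/√25 = 0.200000
z = (z_r − z_0)/SE = (0.298566 − 0.181983) / 0.200000 = 0.116583 / 0.200000 = 0.583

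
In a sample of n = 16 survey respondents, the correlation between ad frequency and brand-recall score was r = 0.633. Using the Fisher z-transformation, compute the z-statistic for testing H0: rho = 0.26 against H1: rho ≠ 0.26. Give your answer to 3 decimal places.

1.732

Fisher z: atanh(0.633) = 0.746406, atanh(0.26) = 0.266108
z = (z_r − z_0)·√(n−3) = (0.746406 − 0.266108)·√13 = 0.480298 · 3.605551 = 1.732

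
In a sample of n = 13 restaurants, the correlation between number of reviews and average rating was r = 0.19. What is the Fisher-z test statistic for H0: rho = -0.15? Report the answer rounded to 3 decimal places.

1.086

Fisher z: atanh(0.19) = 0.192337, atanh(-0.15) = -0.151140
z = (z_r − z_0)·√(n−3) = (0.192337 − (-0.151140))·√10 = 0.343477 · 3.162278 = 1.086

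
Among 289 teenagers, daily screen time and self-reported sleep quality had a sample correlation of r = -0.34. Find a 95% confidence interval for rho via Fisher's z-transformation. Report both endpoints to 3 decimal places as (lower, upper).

(-0.438, -0.234)

Fisher z: z_r = atanh(r) = ½·ln((1+(-0.34))/(1−(-0.34))) = -0.354093
SE(z) = 1/√(n−3) = 1/√286 = 0.059131
95% ⇒ z* = 1.960; margin = 1.960·0.059131 = 0.115897
CI on z-scale: (-0.469990, -0.238196)
Back-transform: tanh(-0.469990) = -0.438191, tanh(-0.238196) = -0.233791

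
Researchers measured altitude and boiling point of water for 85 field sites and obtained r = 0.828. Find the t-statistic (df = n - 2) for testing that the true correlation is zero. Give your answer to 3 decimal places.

13.453

1 − r² = 1 − 0.685584 = 0.314416;  √(1−r²) = 0.560728
√(n−2) = √83 = 9.110434
t = r·√(n−2)/√(1−r²) = 0.828 · 9.110434 / 0.560728 = 13.453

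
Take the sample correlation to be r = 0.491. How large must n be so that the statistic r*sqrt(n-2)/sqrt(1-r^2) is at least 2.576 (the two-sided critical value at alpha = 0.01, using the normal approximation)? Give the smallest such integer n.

23

Need r·√(n−2)/√(1−r²) ≥ 2.576
√(n−2) ≥ 2.576·√(1−0.241081) / 0.491 = 2.576·0.871160 / 0.491 = 4.5705
n−2 ≥ 20.8895  ⇒  n ≥ 22.8895
Smallest integer n = 23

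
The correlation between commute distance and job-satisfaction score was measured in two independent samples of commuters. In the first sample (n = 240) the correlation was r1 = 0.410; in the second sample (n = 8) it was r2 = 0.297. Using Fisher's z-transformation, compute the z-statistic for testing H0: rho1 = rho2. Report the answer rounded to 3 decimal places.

Fisher z-transforms: z1 = atanh(0.410) = 0.435611, z2 = atanh(0.297) = 0.306226; difference d = 0.129385
Var(d) = 1/237 + 1/5 = 0.0042194 + 0.2000000 = 0.2042194
z = d/√Var(d) = 0.129385 / √0.2042194 = 0.129385 / 0.451906 = 0.286

0.286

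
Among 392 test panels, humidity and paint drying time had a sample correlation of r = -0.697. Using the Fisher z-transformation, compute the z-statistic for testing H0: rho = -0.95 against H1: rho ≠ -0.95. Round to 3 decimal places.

Fisher z: atanh(-0.697) = -0.861442, atanh(-0.95) = -1.831781
z = (z_r − z_0)·√(n−3) = (-0.861442 − (-1.831781))·√389 = 0.970339 · 19.723083 = 19.138

19.138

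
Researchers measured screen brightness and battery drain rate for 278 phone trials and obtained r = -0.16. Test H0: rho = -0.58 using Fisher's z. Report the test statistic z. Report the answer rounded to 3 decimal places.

8.309

z_r = atanh(-0.16) = -0.161387,  z_0 = atanh(-0.58) = -0.662463
SE = 1/√(n−3) = 1/√275 = 0.060302
z = (z_r − z_0)/SE = (-0.161387 − (-0.662463)) / 0.060302 = 0.501076 / 0.060302 = 8.309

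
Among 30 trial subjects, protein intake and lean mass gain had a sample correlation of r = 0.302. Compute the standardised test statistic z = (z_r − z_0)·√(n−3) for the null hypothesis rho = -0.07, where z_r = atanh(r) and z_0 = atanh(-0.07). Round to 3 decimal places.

z_r = atanh(0.302) = 0.311719,  z_0 = atanh(-0.07) = -0.070115
SE = 1/√(n−3) = 1/√27 = 0.192450
z = (z_r − z_0)/SE = (0.311719 − (-0.070115)) / 0.192450 = 0.381834 / 0.192450 = 1.984

1.984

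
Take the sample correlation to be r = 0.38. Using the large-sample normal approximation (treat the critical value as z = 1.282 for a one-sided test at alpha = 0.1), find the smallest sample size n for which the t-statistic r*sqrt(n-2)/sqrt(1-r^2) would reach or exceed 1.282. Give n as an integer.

12

r√(n−2)/√(1−r²) ≥ 1.282  ⇔  n−2 ≥ (1.282)²·(1−r²)/r²
(1−r²)/r² = (1−0.1444)/0.1444 = 5.9252
n ≥ 2 + 1.643524·5.9252 = 2 + 9.7382 = 11.7382
⌈11.7382⌉ = 12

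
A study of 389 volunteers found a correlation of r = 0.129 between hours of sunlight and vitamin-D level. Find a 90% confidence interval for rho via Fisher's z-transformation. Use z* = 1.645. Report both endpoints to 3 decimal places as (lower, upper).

Fisher z: z_r = atanh(r) = ½·ln((1+0.129)/(1−0.129)) = 0.129723
SE(z) = 1/√(n−3) = 1/√386 = 0.050899
90% ⇒ z* = 1.645; margin = 1.645·0.050899 = 0.083729
CI on z-scale: (0.045994, 0.213452)
Back-transform: tanh(0.045994) = 0.045962, tanh(0.213452) = 0.210268

(0.046, 0.210)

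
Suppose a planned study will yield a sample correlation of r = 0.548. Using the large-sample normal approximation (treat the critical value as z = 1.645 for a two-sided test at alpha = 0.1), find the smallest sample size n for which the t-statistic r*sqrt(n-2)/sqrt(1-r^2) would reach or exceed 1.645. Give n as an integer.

Need r·√(n−2)/√(1−r²) ≥ 1.645
√(n−2) ≥ 1.645·√(1−0.300304) / 0.548 = 1.645·0.836478 / 0.548 = 2.5110
n−2 ≥ 6.3051  ⇒  n ≥ 8.3051
Smallest integer n = 9

9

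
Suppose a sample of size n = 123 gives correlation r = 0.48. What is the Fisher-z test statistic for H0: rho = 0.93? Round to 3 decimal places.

-12.438

z_r = atanh(0.48) = 0.522984,  z_0 = atanh(0.93) = 1.658390
SE = 1/√(n−3) = 1/√120 = 0.091287
z = (z_r − z_0)/SE = (0.522984 − 1.658390) / 0.091287 = -1.135406 / 0.091287 = -12.438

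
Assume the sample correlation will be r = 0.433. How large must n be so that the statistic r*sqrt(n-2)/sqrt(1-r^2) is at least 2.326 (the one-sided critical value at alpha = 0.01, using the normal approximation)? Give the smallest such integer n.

r√(n−2)/√(1−r²) ≥ 2.326  ⇔  n−2 ≥ (2.326)²·(1−r²)/r²
(1−r²)/r² = (1−0.187489)/0.187489 = 4.3336
n ≥ 2 + 5.410276·4.3336 = 2 + 23.4460 = 25.4460
⌈25.4460⌉ = 26

26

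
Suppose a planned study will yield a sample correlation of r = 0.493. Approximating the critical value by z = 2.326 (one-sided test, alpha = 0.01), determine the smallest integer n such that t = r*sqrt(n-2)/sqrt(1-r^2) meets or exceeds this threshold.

19

r√(n−2)/√(1−r²) ≥ 2.326  ⇔  n−2 ≥ (2.326)²·(1−r²)/r²
(1−r²)/r² = (1−0.243049)/0.243049 = 3.1144
n ≥ 2 + 5.410276·3.1144 = 2 + 16.8498 = 18.8498
⌈18.8498⌉ = 19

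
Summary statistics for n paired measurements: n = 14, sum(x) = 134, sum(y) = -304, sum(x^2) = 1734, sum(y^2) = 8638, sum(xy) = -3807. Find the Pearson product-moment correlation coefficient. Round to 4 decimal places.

-0.9357

S_xy = nΣxy − ΣxΣy = 14·(-3807) − 134·(-304) = -53298 − (-40736) = -12562
S_xx = nΣx² − (Σx)² = 14·1734 − 134² = 24276 − 17956 = 6320
S_yy = nΣy² − (Σy)² = 14·8638 − (-304)² = 120932 − 92416 = 28516
r = S_xy / √(S_xx·S_yy) = -12562 / √(6320·28516) = -12562 / √180221120 = -12562 / 13424.6460 = -0.9357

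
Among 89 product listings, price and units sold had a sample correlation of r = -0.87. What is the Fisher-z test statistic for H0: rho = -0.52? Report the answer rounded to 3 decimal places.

-7.018

z_r = atanh(-0.87) = -1.333080,  z_0 = atanh(-0.52) = -0.576340
SE = 1/√(n−3) = 1/√86 = 0.107833
z = (z_r − z_0)/SE = (-1.333080 − (-0.576340)) / 0.107833 = -0.756740 / 0.107833 = -7.018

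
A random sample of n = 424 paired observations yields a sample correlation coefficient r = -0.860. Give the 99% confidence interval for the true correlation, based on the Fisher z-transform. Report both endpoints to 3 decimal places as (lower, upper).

(-0.889, -0.824)

z_r = atanh(-0.860) = -1.293345;  SE = 1/√(n−3) = 1/√421 = 0.048737
z-limits: -1.293345 ± 2.576·0.048737 = -1.293345 ± 0.125547 = [-1.418892, -1.167798]
ρ-limits: (tanh -1.418892, tanh -1.167798) = (-0.889, -0.824)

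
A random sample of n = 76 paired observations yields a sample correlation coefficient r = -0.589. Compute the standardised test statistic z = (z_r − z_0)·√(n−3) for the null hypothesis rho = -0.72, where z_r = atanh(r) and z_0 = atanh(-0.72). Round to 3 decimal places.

1.978

z_r = atanh(-0.589) = -0.676133,  z_0 = atanh(-0.72) = -0.907645
SE = 1/√(n−3) = 1/√73 = 0.117041
z = (z_r − z_0)/SE = (-0.676133 − (-0.907645)) / 0.117041 = 0.231512 / 0.117041 = 1.978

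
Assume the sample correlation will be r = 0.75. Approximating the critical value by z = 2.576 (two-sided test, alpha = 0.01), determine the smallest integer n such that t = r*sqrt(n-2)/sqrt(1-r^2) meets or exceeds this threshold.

Need r·√(n−2)/√(1−r²) ≥ 2.576
√(n−2) ≥ 2.576·√(1−0.5625) / 0.75 = 2.576·0.661438 / 0.75 = 2.2718
n−2 ≥ 5.1611  ⇒  n ≥ 7.1611
Smallest integer n = 8

8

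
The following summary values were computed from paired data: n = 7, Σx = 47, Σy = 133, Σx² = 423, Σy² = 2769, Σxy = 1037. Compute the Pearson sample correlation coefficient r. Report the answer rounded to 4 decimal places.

0.8931

Numerator: nΣxy − (Σx)(Σy) = 7·1037 − (47)(133) = 1008
Denominator: √[(nΣx²−(Σx)²)(nΣy²−(Σy)²)]
  nΣx²−(Σx)² = 7·423 − 2209 = 752;  nΣy²−(Σy)² = 7·2769 − 17689 = 1694
  √(752·1694) = √1273888 = 1128.6665
r = 1008 / 1128.6665 = 0.8931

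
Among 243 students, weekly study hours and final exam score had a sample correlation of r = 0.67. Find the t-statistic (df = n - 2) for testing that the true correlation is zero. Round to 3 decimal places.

1 − r² = 1 − 0.4489 = 0.5511;  √(1−r²) = 0.742361
√(n−2) = √241 = 15.524175
t = r·√(n−2)/√(1−r²) = 0.67 · 15.524175 / 0.742361 = 14.011

14.011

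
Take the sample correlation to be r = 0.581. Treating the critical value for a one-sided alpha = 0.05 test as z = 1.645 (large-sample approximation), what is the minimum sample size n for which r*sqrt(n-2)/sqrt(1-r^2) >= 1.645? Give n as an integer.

r√(n−2)/√(1−r²) ≥ 1.645  ⇔  n−2 ≥ (1.645)²·(1−r²)/r²
(1−r²)/r² = (1−0.337561)/0.337561 = 1.9624
n ≥ 2 + 2.706025·1.9624 = 2 + 5.3103 = 7.3103
⌈7.3103⌉ = 8

8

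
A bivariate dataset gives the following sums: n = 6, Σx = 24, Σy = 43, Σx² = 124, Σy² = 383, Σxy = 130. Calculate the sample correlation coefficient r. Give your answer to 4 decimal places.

S_xy = nΣxy − ΣxΣy = 6·130 − 24·43 = 780 − 1032 = -252
S_xx = nΣx² − (Σx)² = 6·124 − 24² = 744 − 576 = 168
S_yy = nΣy² − (Σy)² = 6·383 − 43² = 2298 − 1849 = 449
r = S_xy / √(S_xx·S_yy) = -252 / √(168·449) = -252 / √75432 = -252 / 274.6489 = -0.9175

-0.9175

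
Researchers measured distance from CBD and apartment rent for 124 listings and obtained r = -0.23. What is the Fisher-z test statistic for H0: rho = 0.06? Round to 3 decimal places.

z_r = atanh(-0.23) = -0.234189,  z_0 = atanh(0.06) = 0.060072
SE = 1/√(n−3) = 1/√121 = 0.090909
z = (z_r − z_0)/SE = (-0.234189 − 0.060072) / 0.090909 = -0.294261 / 0.090909 = -3.237

-3.237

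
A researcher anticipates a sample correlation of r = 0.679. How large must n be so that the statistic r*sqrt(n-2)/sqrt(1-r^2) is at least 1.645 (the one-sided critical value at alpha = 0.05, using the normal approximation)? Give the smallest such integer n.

r√(n−2)/√(1−r²) ≥ 1.645  ⇔  n−2 ≥ (1.645)²·(1−r²)/r²
(1−r²)/r² = (1−0.461041)/0.461041 = 1.1690
n ≥ 2 + 2.706025·1.1690 = 2 + 3.1633 = 5.1633
⌈5.1633⌉ = 6

6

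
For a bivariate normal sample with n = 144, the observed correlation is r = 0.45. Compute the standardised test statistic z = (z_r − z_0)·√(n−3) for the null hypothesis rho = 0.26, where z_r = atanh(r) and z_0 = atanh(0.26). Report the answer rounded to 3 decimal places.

z_r = atanh(0.45) = 0.484700,  z_0 = atanh(0.26) = 0.266108
SE = 1/√(n−3) = 1/√141 = 0.084215
z = (z_r − z_0)/SE = (0.484700 − 0.266108) / 0.084215 = 0.218592 / 0.084215 = 2.596

2.596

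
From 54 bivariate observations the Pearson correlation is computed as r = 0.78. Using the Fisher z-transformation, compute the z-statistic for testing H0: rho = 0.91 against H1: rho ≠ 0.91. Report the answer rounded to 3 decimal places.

z_r = atanh(0.78) = 1.045371,  z_0 = atanh(0.91) = 1.527524
SE = 1/√(n−3) = 1/√51 = 0.140028
z = (z_r − z_0)/SE = (1.045371 − 1.527524) / 0.140028 = -0.482153 / 0.140028 = -3.443

-3.443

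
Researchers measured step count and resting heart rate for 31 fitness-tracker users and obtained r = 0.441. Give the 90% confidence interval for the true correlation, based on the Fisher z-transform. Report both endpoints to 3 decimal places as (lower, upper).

(0.161, 0.655)

Fisher z: z_r = atanh(r) = ½·ln((1+0.441)/(1−0.441)) = 0.473472
SE(z) = 1/√(n−3) = 1/√28 = 0.188982
90% ⇒ z* = 1.645; margin = 1.645·0.188982 = 0.310875
CI on z-scale: (0.162597, 0.784347)
Back-transform: tanh(0.162597) = 0.161179, tanh(0.784347) = 0.655195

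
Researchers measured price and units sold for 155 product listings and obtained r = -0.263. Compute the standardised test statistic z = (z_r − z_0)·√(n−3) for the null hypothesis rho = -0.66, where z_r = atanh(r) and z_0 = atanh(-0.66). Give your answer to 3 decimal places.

Fisher z: atanh(-0.263) = -0.269329, atanh(-0.66) = -0.792814
z = (z_r − z_0)·√(n−3) = (-0.269329 − (-0.792814))·√152 = 0.523485 · 12.328828 = 6.454

6.454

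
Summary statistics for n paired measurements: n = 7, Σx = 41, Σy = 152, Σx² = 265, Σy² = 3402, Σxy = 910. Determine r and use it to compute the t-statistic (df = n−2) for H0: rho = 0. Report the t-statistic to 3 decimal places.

S_xy = nΣxy − ΣxΣy = 7·910 − 41·152 = 6370 − 6232 = 138
S_xx = nΣx² − (Σx)² = 7·265 − 41² = 1855 − 1681 = 174
S_yy = nΣy² − (Σy)² = 7·3402 − 152² = 23814 − 23104 = 710
r = S_xy / √(S_xx·S_yy) = 138 / √(174·710) = 138 / √123540 = 138 / 351.4826 = 0.3926
t = r·√(n−2)/√(1−r²) = 0.3926·√5 / √(1−0.154135) = 0.877880 / 0.919709 = 0.955

0.955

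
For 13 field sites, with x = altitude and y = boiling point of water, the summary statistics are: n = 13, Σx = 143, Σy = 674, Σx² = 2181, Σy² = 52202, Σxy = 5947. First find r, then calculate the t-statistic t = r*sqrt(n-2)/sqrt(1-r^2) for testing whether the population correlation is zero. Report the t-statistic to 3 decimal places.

S_xy = nΣxy − ΣxΣy = 13·5947 − 143·674 = 77311 − 96382 = -19071
S_xx = nΣx² − (Σx)² = 13·2181 − 143² = 28353 − 20449 = 7904
S_yy = nΣy² − (Σy)² = 13·52202 − 674² = 678626 − 454276 = 224350
r = S_xy / √(S_xx·S_yy) = -19071 / √(7904·224350) = -19071 / √1773262400 = -19071 / 42110.1223 = -0.4529
t = r·√(n−2)/√(1−r²) = -0.4529·√11 / √(1−0.205118) = -1.502099 / 0.891562 = -1.685

-1.685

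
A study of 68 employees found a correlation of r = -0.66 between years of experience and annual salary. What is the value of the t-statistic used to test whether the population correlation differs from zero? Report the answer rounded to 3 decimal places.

t = r·√(n−2) / √(1−r²) with r = -0.66, n = 68
  = -0.66·√66 / √(1 − 0.4356)
  = -0.66·8.124038 / 0.751266
  = -5.361865 / 0.751266 = -7.137

-7.137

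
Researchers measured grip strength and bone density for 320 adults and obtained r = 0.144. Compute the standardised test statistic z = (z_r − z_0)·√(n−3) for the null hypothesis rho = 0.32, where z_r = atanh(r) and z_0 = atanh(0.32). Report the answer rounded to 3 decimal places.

Fisher z: atanh(0.144) = 0.145008, atanh(0.32) = 0.331647
z = (z_r − z_0)·√(n−3) = (0.145008 − 0.331647)·√317 = -0.186639 · 17.804494 = -3.323

-3.323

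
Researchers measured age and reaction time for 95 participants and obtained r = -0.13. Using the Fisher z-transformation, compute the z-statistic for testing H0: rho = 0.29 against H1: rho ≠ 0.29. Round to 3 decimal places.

-4.118

Fisher z: atanh(-0.13) = -0.130740, atanh(0.29) = 0.298566
z = (z_r − z_0)·√(n−3) = (-0.130740 − 0.298566)·√92 = -0.429306 · 9.591663 = -4.118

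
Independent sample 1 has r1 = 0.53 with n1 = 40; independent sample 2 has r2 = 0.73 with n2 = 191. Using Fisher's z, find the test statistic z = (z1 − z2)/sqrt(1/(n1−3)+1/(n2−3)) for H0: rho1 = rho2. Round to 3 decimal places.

Fisher z-transforms: z1 = atanh(0.53) = 0.590145, z2 = atanh(0.73) = 0.928727; difference d = -0.338582
Var(d) = 1/37 + 1/188 = 0.0270270 + 0.0053191 = 0.0323461
z = d/√Var(d) = -0.338582 / √0.0323461 = -0.338582 / 0.179850 = -1.883

-1.883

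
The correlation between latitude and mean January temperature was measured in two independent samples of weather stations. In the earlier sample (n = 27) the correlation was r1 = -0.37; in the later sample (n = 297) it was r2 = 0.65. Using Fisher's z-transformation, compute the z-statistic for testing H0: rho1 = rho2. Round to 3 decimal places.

z1 = atanh(-0.37) = -0.388423,  z2 = atanh(0.65) = 0.775299
SE = √(1/(n1−3) + 1/(n2−3)) = √(1/24 + 1/294) = √(0.0416667 + 0.0034014) = √0.0450681 = 0.212292
z = (z1 − z2)/SE = (-0.388423 − 0.775299) / 0.212292 = -1.163722 / 0.212292 = -5.482

-5.482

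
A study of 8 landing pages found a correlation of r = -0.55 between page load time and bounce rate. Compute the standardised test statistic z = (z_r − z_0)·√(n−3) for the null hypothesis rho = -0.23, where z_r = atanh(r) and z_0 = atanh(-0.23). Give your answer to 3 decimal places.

-0.859

Fisher z: atanh(-0.55) = -0.618381, atanh(-0.23) = -0.234189
z = (z_r − z_0)·√(n−3) = (-0.618381 − (-0.234189))·√5 = -0.384192 · 2.236068 = -0.859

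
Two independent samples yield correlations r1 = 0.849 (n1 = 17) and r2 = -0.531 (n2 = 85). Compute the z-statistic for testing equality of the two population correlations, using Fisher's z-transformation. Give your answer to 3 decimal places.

Fisher z-transforms: z1 = atanh(0.849) = 1.252560, z2 = atanh(-0.531) = -0.591537; difference d = 1.844097
Var(d) = 1/14 + 1/82 = 0.0714286 + 0.0121951 = 0.0836237
z = d/√Var(d) = 1.844097 / √0.0836237 = 1.844097 / 0.289178 = 6.377

6.377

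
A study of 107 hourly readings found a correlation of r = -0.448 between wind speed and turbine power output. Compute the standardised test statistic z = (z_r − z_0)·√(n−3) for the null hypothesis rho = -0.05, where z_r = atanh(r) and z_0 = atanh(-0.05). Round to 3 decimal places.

z_r = atanh(-0.448) = -0.482195,  z_0 = atanh(-0.05) = -0.050042
SE = 1/√(n−3) = 1/√104 = 0.098058
z = (z_r − z_0)/SE = (-0.482195 − (-0.050042)) / 0.098058 = -0.432153 / 0.098058 = -4.407

-4.407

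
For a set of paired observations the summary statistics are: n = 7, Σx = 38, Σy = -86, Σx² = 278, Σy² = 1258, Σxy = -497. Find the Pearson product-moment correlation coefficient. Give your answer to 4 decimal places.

S_xy = nΣxy − ΣxΣy = 7·(-497) − 38·(-86) = -3479 − (-3268) = -211
S_xx = nΣx² − (Σx)² = 7·278 − 38² = 1946 − 1444 = 502
S_yy = nΣy² − (Σy)² = 7·1258 − (-86)² = 8806 − 7396 = 1410
r = S_xy / √(S_xx·S_yy) = -211 / √(502·1410) = -211 / √707820 = -211 / 841.3204 = -0.2508

-0.2508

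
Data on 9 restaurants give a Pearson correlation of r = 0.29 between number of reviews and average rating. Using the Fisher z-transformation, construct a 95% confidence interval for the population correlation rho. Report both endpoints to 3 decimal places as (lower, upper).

(-0.463, 0.800)

z_r = atanh(0.29) = 0.298566;  SE = 1/√(n−3) = 1/√6 = 0.408248
z-limits: 0.298566 ± 1.960·0.408248 = 0.298566 ± 0.800166 = [-0.501600, 1.098732]
ρ-limits: (tanh -0.501600, tanh 1.098732) = (-0.463, 0.800)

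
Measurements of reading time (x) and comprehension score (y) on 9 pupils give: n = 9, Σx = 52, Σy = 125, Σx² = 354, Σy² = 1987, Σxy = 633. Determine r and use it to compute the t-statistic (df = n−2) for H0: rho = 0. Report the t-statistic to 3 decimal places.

-3.190

Numerator: nΣxy − (Σx)(Σy) = 9·633 − (52)(125) = -803
Denominator: √[(nΣx²−(Σx)²)(nΣy²−(Σy)²)]
  nΣx²−(Σx)² = 9·354 − 2704 = 482;  nΣy²−(Σy)² = 9·1987 − 15625 = 2258
  √(482·2258) = √1088356 = 1043.2430
r = -803 / 1043.2430 = -0.7697
t = r·√(n−2)/√(1−r²) = -0.7697·√7 / √(1−0.592438) = -2.036435 / 0.638406 = -3.190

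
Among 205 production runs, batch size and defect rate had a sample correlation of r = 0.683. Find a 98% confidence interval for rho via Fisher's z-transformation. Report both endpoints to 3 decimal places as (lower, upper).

(0.586, 0.761)

z_r = atanh(0.683) = 0.834716;  SE = 1/√(n−3) = 1/√202 = 0.070360
z-limits: 0.834716 ± 2.326·0.070360 = 0.834716 ± 0.163657 = [0.671059, 0.998373]
ρ-limits: (tanh 0.671059, tanh 0.998373) = (0.586, 0.761)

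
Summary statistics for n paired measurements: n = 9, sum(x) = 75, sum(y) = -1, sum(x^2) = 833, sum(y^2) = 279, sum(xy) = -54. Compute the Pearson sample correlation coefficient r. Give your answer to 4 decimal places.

S_xy = nΣxy − ΣxΣy = 9·(-54) − 75·(-1) = -486 − (-75) = -411
S_xx = nΣx² − (Σx)² = 9·833 − 75² = 7497 − 5625 = 1872
S_yy = nΣy² − (Σy)² = 9·279 − (-1)² = 2511 − 1 = 2510
r = S_xy / √(S_xx·S_yy) = -411 / √(1872·2510) = -411 / √4698720 = -411 / 2167.6531 = -0.1896

-0.1896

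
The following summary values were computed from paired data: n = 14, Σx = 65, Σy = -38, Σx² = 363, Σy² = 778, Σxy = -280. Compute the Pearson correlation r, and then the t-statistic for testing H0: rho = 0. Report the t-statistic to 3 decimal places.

S_xy = nΣxy − ΣxΣy = 14·(-280) − 65·(-38) = -3920 − (-2470) = -1450
S_xx = nΣx² − (Σx)² = 14·363 − 65² = 5082 − 4225 = 857
S_yy = nΣy² − (Σy)² = 14·778 − (-38)² = 10892 − 1444 = 9448
r = S_xy / √(S_xx·S_yy) = -1450 / √(857·9448) = -1450 / √8096936 = -1450 / 2845.5116 = -0.5096
t = r·√(n−2)/√(1−r²) = -0.5096·√12 / √(1−0.259692) = -1.765306 / 0.860412 = -2.052

-2.052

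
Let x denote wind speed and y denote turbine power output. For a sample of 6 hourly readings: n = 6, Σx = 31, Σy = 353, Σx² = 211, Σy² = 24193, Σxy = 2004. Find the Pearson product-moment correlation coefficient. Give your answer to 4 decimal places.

0.4318

S_xy = nΣxy − ΣxΣy = 6·2004 − 31·353 = 12024 − 10943 = 1081
S_xx = nΣx² − (Σx)² = 6·211 − 31² = 1266 − 961 = 305
S_yy = nΣy² − (Σy)² = 6·24193 − 353² = 145158 − 124609 = 20549
r = S_xy / √(S_xx·S_yy) = 1081 / √(305·20549) = 1081 / √6267445 = 1081 / 2503.4866 = 0.4318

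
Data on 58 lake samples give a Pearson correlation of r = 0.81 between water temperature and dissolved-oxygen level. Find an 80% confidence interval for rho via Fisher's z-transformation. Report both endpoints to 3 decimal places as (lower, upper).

(0.742, 0.862)

Fisher z: z_r = atanh(r) = ½·ln((1+0.81)/(1−0.81)) = 1.127029
SE(z) = 1/√(n−3) = 1/√55 = 0.134840
80% ⇒ z* = 1.282; margin = 1.282·0.134840 = 0.172865
CI on z-scale: (0.954164, 1.299894)
Back-transform: tanh(0.954164) = 0.741662, tanh(1.299894) = 0.861696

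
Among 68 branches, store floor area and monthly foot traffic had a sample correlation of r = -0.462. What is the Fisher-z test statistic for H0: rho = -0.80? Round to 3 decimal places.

z_r = atanh(-0.462) = -0.499851,  z_0 = atanh(-0.80) = -1.098612
SE = 1/√(n−3) = 1/√65 = 0.124035
z = (z_r − z_0)/SE = (-0.499851 − (-1.098612)) / 0.124035 = 0.598761 / 0.124035 = 4.827

4.827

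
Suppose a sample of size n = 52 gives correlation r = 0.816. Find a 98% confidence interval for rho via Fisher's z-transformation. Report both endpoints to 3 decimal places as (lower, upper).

z_r = atanh(0.816) = 1.144728;  SE = 1/√(n−3) = 1/√49 = 0.142857
z-limits: 1.144728 ± 2.326·0.142857 = 1.144728 ± 0.332285 = [0.812443, 1.477013]
ρ-limits: (tanh 0.812443, tanh 1.477013) = (0.671, 0.901)

(0.671, 0.901)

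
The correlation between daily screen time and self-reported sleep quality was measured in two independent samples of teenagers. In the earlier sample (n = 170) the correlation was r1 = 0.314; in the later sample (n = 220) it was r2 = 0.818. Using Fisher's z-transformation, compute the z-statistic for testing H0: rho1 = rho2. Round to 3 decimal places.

-8.022

Fisher z-transforms: z1 = atanh(0.314) = 0.324977, z2 = atanh(0.818) = 1.150743; difference d = -0.825766
Var(d) = 1/167 + 1/217 = 0.0059880 + 0.0046083 = 0.0105963
z = d/√Var(d) = -0.825766 / √0.0105963 = -0.825766 / 0.102938 = -8.022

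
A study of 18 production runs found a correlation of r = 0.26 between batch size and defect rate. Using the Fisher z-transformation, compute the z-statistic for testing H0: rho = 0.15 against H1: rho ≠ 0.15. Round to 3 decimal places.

z_r = atanh(0.26) = 0.266108,  z_0 = atanh(0.15) = 0.151140
SE = 1/√(n−3) = 1/√15 = 0.258199
z = (z_r − z_0)/SE = (0.266108 − 0.151140) / 0.258199 = 0.114968 / 0.258199 = 0.445

0.445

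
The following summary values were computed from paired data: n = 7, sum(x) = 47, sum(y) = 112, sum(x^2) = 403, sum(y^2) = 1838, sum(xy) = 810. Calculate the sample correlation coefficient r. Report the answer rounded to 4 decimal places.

S_xy = nΣxy − ΣxΣy = 7·810 − 47·112 = 5670 − 5264 = 406
S_xx = nΣx² − (Σx)² = 7·403 − 47² = 2821 − 2209 = 612
S_yy = nΣy² − (Σy)² = 7·1838 − 112² = 12866 − 12544 = 322
r = S_xy / √(S_xx·S_yy) = 406 / √(612·322) = 406 / √197064 = 406 / 443.9189 = 0.9146

0.9146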